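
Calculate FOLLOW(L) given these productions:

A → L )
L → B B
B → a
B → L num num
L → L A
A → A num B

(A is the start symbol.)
{ ')', 'a', 'num' }

To compute FOLLOW(L), find every occurrence of L on a right-hand side N → α L β: add FIRST(β) \ {ε}, and if β is empty or nullable also add FOLLOW(N). Iterate to a fixed point.

In A → L ): L is followed by ')', add FIRST(')') \ {ε} = { ')' }
In B → L num num: L is followed by num num, add FIRST(num num) \ {ε} = { 'num' }
In L → L A: L is followed by A, add FIRST(A) \ {ε} = { 'a' }

Taking the union: FOLLOW(L) = { ')', 'a', 'num' }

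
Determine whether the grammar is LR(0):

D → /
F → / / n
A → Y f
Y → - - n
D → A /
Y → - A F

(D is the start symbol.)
Yes, the grammar is LR(0)

A grammar is LR(0) if no state in the canonical LR(0) collection has:
  - both a shift item (dot before a terminal) and a complete item (shift-reduce conflict), or
  - two or more complete items (reduce-reduce conflict; the accept item [D' → D .] counts as a complete item here).

Augment with D' → D and build the canonical LR(0) collection (I0 = CLOSURE({[D' → . D]}), then GOTO on every symbol after a dot until no new states appear). It has 15 states:
  I0: { [A → . Y f], [D → . /], [D → . A /], [D' → . D], [Y → . - - n], [Y → . - A F] }  — shift
  I1: { [A → . Y f], [Y → - . - n], [Y → - . A F], [Y → . - - n], [Y → . - A F] }  — shift
  I2: { [D → / .] }  — reduce
  I3: { [D → A . /] }  — shift
  I4: { [D' → D .] }  — accept
  I5: { [A → Y . f] }  — shift
  I6: { [A → Y f .] }  — reduce
  I7: { [D → A / .] }  — reduce
  I8: { [A → . Y f], [Y → - - . n], [Y → - . - n], [Y → - . A F], [Y → . - - n], [Y → . - A F] }  — shift
  I9: { [F → . / / n], [Y → - A . F] }  — shift
  I10: { [F → / . / n] }  — shift
  I11: { [Y → - A F .] }  — reduce
  I12: { [F → / / . n] }  — shift
  I13: { [F → / / n .] }  — reduce
  I14: { [Y → - - n .] }  — reduce

Every state is either a pure shift/goto state or contains exactly one complete item and nothing to shift — no conflicts. The grammar is LR(0).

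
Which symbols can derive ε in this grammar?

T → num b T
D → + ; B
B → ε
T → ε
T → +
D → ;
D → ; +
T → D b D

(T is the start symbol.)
{ 'B', 'T' }

A non-terminal is nullable if it can derive ε (the empty string): either it has an ε-production, or it has a production whose right-hand side consists entirely of nullable non-terminals.

ε-productions: B → ε, T → ε
So B, T are immediately nullable.
No further non-terminal can be added: every production for the remaining non-terminals contains a terminal or a non-nullable non-terminal.
Nullable = { 'B', 'T' }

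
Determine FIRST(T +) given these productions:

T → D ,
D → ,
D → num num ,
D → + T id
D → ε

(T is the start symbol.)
FIRST sets of the non-terminals involved (from the grammar, by fixed-point iteration):
  FIRST(T) = { '+', ',', 'num' }

To compute FIRST(T +), process the symbols left to right:
Symbol T is a non-terminal. Add FIRST(T) \ {ε} = { '+', ',', 'num' }
T is not nullable (ε ∉ FIRST(T)), so stop here.
FIRST(T +) = { '+', ',', 'num' }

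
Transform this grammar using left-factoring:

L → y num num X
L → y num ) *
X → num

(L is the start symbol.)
L → y num L'
L' → num X
L' → ) *
X → num

Left-factoring transforms A → αβ₁ | αβ₂ into A → αA' and A' → β₁ | β₂
(α is the longest common prefix among the alternatives). Repeat until
no nonterminal has two alternatives with a common prefix.

Round 1: L has alternatives sharing prefix 'y num'. Introduce L': L → y num L'
  Add: L' → num X
  Add: L' → ) *

No remaining common prefixes — done.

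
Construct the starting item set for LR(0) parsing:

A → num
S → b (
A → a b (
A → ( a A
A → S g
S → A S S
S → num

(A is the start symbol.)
First, augment the grammar with A' → A
I₀ = CLOSURE({ [A' → . A] }):
  [A' → . A] has the dot before A: add [A → . num], [A → . a b (], [A → . ( a A], [A → . S g]
  [A → . S g] has the dot before S: add [S → . b (], [S → . A S S], [S → . num]
No further items can be added.

I₀ = { [A → . ( a A], [A → . S g], [A → . a b (], [A → . num], [A' → . A], [S → . A S S], [S → . b (], [S → . num] }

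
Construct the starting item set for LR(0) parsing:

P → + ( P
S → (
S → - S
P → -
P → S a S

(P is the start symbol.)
First, augment the grammar with P' → P
I₀ = CLOSURE({ [P' → . P] }):
  [P' → . P] has the dot before P: add [P → . + ( P], [P → . -], [P → . S a S]
  [P → . S a S] has the dot before S: add [S → . (], [S → . - S]
No further items can be added.

I₀ = { [P → . + ( P], [P → . -], [P → . S a S], [P' → . P], [S → . (], [S → . - S] }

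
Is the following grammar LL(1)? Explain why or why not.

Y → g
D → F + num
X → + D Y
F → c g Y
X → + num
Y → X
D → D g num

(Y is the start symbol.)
Relevant sets:
  FIRST(X) = { '+' }
  FIRST(F) = { 'c' }
  FIRST(D) = { 'c' }

For Y:
  PREDICT(Y → g) = { 'g' }
  PREDICT(Y → X) = { '+' }
For D:
  PREDICT(D → F '+' num) = { 'c' }
  PREDICT(D → D g num) = { 'c' }
For X:
  PREDICT(X → '+' D Y) = { '+' }
  PREDICT(X → '+' num) = { '+' }
F has a single production, so nothing to check there.

Conflict found: Predict set conflict for D: { 'c' }
The grammar is NOT LL(1).

Answer: No. Predict set conflict for D: { 'c' }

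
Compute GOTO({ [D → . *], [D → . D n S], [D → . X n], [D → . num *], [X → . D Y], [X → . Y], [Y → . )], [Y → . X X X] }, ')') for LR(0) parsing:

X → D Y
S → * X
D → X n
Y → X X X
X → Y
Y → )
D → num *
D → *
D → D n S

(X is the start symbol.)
{ [Y → ) .] }

GOTO(I, ')') = CLOSURE({ [A → αX.β] : [A → α.Xβ] ∈ I, X = ')' })

Items with dot before ')', with the dot advanced:
  [Y → . )] → [Y → ) .]
Closure adds nothing (no advanced item has the dot before a non-terminal).

GOTO = { [Y → ) .] }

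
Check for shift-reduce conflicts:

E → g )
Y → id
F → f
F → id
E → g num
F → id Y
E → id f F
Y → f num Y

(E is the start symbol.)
A shift-reduce conflict occurs when an LR(0) state has both:
  - a complete (reduce) item [A → α .] (dot at the end), and
  - a shift item [B → β . c γ] (dot before a terminal).

Augment with E' → E and build the canonical LR(0) collection (I0 = CLOSURE({[E' → . E]}), then GOTO on every symbol after a dot until no new states appear). It has 15 states:
  I0: { [E → . g )], [E → . g num], [E → . id f F], [E' → . E] }  — shift
  I1: { [E' → E .] }  — accept
  I2: { [E → g . )], [E → g . num] }  — shift
  I3: { [E → id . f F] }  — shift
  I4: { [E → id f . F], [F → . f], [F → . id Y], [F → . id] }  — shift
  I5: { [E → id f F .] }  — reduce
  I6: { [F → f .] }  — reduce
  I7: { [F → id . Y], [F → id .], [Y → . f num Y], [Y → . id] }  — shift, reduce
  I8: { [F → id Y .] }  — reduce
  I9: { [Y → f . num Y] }  — shift
  I10: { [Y → id .] }  — reduce
  I11: { [Y → . f num Y], [Y → . id], [Y → f num . Y] }  — shift
  I12: { [Y → f num Y .] }  — reduce
  I13: { [E → g ) .] }  — reduce
  I14: { [E → g num .] }  — reduce

I7 contains reduce item [F → id .] and shift items [Y → . f num Y], [Y → . id] — shift-reduce conflict.

Answer: Yes — I7: [F → id .] vs [Y → . f num Y]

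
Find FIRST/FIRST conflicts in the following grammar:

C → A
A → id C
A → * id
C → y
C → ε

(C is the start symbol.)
No FIRST/FIRST conflicts.

FIRST sets of the non-terminals at (or reachable through a nullable prefix from) the front of some alternative:
  FIRST(A) = { '*', 'id' }

Productions for C:
  C → A: FIRST = { '*', 'id' }
  C → y: FIRST = { 'y' }
  C → ε: FIRST = { ε }
Productions for A:
  A → id C: FIRST = { 'id' }
  A → * id: FIRST = { '*' }

All alternatives of each non-terminal have pairwise disjoint FIRST sets.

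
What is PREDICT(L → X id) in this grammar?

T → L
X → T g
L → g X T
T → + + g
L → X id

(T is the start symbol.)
PREDICT(L → X id) = (FIRST(RHS) \ {ε}) ∪ (FOLLOW(L) if ε ∈ FIRST(RHS), i.e. RHS ⇒* ε)
FIRST(X) = { '+', 'g' }
FIRST(X id) = { '+', 'g' }
ε ∉ FIRST(X id), so FOLLOW(L) is not added.
PREDICT(L → X id) = { '+', 'g' }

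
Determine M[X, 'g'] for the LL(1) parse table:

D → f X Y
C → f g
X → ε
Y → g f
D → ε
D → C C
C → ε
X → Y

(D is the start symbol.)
X → ε, X → Y

To find M[X, 'g'], we find productions for X where 'g' is in the predict set (PREDICT(N → α) = (FIRST(α) \ {ε}) ∪ (FOLLOW(N) if α ⇒* ε)).

Relevant sets:
  FIRST(Y) = { 'g' }
  FOLLOW(X) = { 'g' }

X → ε: PREDICT = { 'g' }
  'g' is in predict set, so this production goes in M[X, 'g']
X → Y: PREDICT = { 'g' }
  'g' is in predict set, so this production goes in M[X, 'g']

M[X, 'g'] = X → ε, X → Y  (a multiply-defined cell — the grammar is not LL(1))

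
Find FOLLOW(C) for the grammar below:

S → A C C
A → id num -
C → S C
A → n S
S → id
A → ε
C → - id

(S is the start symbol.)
{ $, '-', 'id', 'n' }

To compute FOLLOW(C), find every occurrence of C on a right-hand side N → α C β: add FIRST(β) \ {ε}, and if β is empty or nullable also add FOLLOW(N). Iterate to a fixed point.

In S → A C C: C is followed by C, add FIRST(C) \ {ε} = { '-', 'id', 'n' }
In S → A C C: C is at the end, add FOLLOW(S)
In C → S C: C is at the end; this adds FOLLOW(C) to itself — nothing new

The FOLLOW sets referred to above (computed the same way, to a fixed point):
  FOLLOW(S) = { $, '-', 'id', 'n' }

Taking the union: FOLLOW(C) = { $, '-', 'id', 'n' }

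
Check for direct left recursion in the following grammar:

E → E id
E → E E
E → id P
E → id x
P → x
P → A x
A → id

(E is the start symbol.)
Yes, E is left-recursive

E → E id: LEFT RECURSIVE (starts with E)
E → E E: LEFT RECURSIVE (starts with E)
E → id P: starts with id
E → id x: starts with id
P → x: starts with x
P → A x: starts with A
A → id: starts with id

The grammar has direct left recursion on: E.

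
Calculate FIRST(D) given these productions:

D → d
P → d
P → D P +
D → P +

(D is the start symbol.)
{ 'd' }

To compute FIRST(D), examine every production with D on the left-hand side, reading each right-hand side left to right until a non-nullable symbol is reached.

FIRST sets of the other non-terminals involved (by the same procedure, iterated to a fixed point):
  FIRST(P) = { 'd' }

From D → d:
  - d is a terminal: add 'd' and stop
From D → P +:
  - P is a non-terminal: add FIRST(P) \ {ε} = { 'd' }
    P is not nullable, so stop

Collecting: FIRST(D) = { 'd' }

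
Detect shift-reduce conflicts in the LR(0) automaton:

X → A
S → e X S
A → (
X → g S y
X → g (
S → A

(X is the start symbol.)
No shift-reduce conflicts

A shift-reduce conflict occurs when an LR(0) state has both:
  - a complete (reduce) item [A → α .] (dot at the end), and
  - a shift item [B → β . c γ] (dot before a terminal).

Augment with X' → X and build the canonical LR(0) collection (I0 = CLOSURE({[X' → . X]}), then GOTO on every symbol after a dot until no new states appear). It has 12 states:
  I0: { [A → . (], [X → . A], [X → . g (], [X → . g S y], [X' → . X] }  — shift
  I1: { [A → ( .] }  — reduce
  I2: { [X → A .] }  — reduce
  I3: { [X' → X .] }  — accept
  I4: { [A → . (], [S → . A], [S → . e X S], [X → g . (], [X → g . S y] }  — shift
  I5: { [A → ( .], [X → g ( .] }  — 2 reduces
  I6: { [S → A .] }  — reduce
  I7: { [X → g S . y] }  — shift
  I8: { [A → . (], [S → e . X S], [X → . A], [X → . g (], [X → . g S y] }  — shift
  I9: { [A → . (], [S → . A], [S → . e X S], [S → e X . S] }  — shift
  I10: { [S → e X S .] }  — reduce
  I11: { [X → g S y .] }  — reduce

No state contains both a complete item and a shift item.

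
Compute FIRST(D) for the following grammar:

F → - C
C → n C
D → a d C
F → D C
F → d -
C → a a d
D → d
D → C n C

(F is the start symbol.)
{ 'a', 'd', 'n' }

To compute FIRST(D), examine every production with D on the left-hand side, reading each right-hand side left to right until a non-nullable symbol is reached.

FIRST sets of the other non-terminals involved (by the same procedure, iterated to a fixed point):
  FIRST(C) = { 'a', 'n' }

From D → a d C:
  - a is a terminal: add 'a' and stop
From D → d:
  - d is a terminal: add 'd' and stop
From D → C n C:
  - C is a non-terminal: add FIRST(C) \ {ε} = { 'a', 'n' }
    C is not nullable, so stop

Collecting: FIRST(D) = { 'a', 'd', 'n' }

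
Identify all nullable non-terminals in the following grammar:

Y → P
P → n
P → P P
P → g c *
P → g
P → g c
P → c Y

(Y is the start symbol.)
There are no ε-productions, so no non-terminal can derive ε.
No non-terminals are nullable.

Answer: None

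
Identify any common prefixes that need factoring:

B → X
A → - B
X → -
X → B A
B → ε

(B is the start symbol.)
No, left-factoring is not needed

Left-factoring is needed when two productions for the same non-terminal
share a common prefix on the right-hand side.

Productions for B:
  B → X
  B → ε
Productions for X:
  X → -
  X → B A

No common prefixes found.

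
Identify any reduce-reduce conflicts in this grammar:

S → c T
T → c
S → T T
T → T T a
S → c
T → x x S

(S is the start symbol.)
Yes — I3: [S → c .] vs [T → c .]

A reduce-reduce conflict occurs when an LR(0) state has two complete items [A → α .] and [B → β .] — both call for a reduction, and with no lookahead the parser cannot choose between them.

Augment with S' → S and build the canonical LR(0) collection (I0 = CLOSURE({[S' → . S]}), then GOTO on every symbol after a dot until no new states appear). It has 12 states:
  I0: { [S → . T T], [S → . c T], [S → . c], [S' → . S], [T → . T T a], [T → . c], [T → . x x S] }  — shift
  I1: { [S' → S .] }  — accept
  I2: { [S → T . T], [T → . T T a], [T → . c], [T → . x x S], [T → T . T a] }  — shift
  I3: { [S → c . T], [S → c .], [T → . T T a], [T → . c], [T → . x x S], [T → c .] }  — shift, 2 reduces
  I4: { [T → x . x S] }  — shift
  I5: { [S → . T T], [S → . c T], [S → . c], [T → . T T a], [T → . c], [T → . x x S], [T → x x . S] }  — shift
  I6: { [T → x x S .] }  — reduce
  I7: { [S → c T .], [T → . T T a], [T → . c], [T → . x x S], [T → T . T a] }  — shift, reduce
  I8: { [T → c .] }  — reduce
  I9: { [T → . T T a], [T → . c], [T → . x x S], [T → T . T a], [T → T T . a] }  — shift
  I10: { [T → T T a .] }  — reduce
  I11: { [S → T T .], [T → . T T a], [T → . c], [T → . x x S], [T → T . T a], [T → T T . a] }  — shift, reduce

I3 contains complete items [S → c .], [T → c .] — reduce-reduce conflict.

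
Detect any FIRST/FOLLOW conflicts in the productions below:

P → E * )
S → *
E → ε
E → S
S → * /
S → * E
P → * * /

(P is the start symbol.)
Yes. E → S with FOLLOW(E) on { '*' }

A FIRST/FOLLOW conflict occurs when a non-terminal N has a nullable alternative N → β (β ⇒* ε) and another alternative N → α with FIRST(α) ∩ FOLLOW(N) ≠ ∅: on such a lookahead the parser cannot decide between expanding α and letting N vanish via β.

Nullable non-terminals: E.
FIRST sets used below: FIRST(S) = { '*' }

E: nullable alternative(s) E → ε; FOLLOW(E) = { '*' }
  E → ε: FIRST \ {ε} = { } — this is the only nullable alternative, skip
  E → S: FIRST \ {ε} = { '*' } — overlaps FOLLOW(E) on { '*' }: CONFLICT

P, S have no nullable alternative, so no FIRST/FOLLOW check is needed there.

So the grammar has 1 FIRST/FOLLOW conflict (marked CONFLICT above).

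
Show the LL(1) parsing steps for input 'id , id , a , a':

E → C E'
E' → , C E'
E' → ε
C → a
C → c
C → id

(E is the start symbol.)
LL(1) parsing maintains a stack (initially the start symbol over $) and the input. At each step: if the stack top is a terminal, match it against the current input token; if it is a non-terminal N, replace it with the RHS of M[N, lookahead] (the unique production whose predict set contains the lookahead).

Stack is shown with the top on the left.

Stack     Input              Action
-----------------------------------
E $       id , id , a , a $  output E → C E'
C E' $    id , id , a , a $  output C → id
id E' $   id , id , a , a $  match 'id'
E' $      , id , a , a $     output E' → , C E'
, C E' $  , id , a , a $     match ','
C E' $    id , a , a $       output C → id
id E' $   id , a , a $       match 'id'
E' $      , a , a $          output E' → , C E'
, C E' $  , a , a $          match ','
C E' $    a , a $            output C → a
a E' $    a , a $            match 'a'
E' $      , a $              output E' → , C E'
, C E' $  , a $              match ','
C E' $    a $                output C → a
a E' $    a $                match 'a'
E' $      $                  output E' → ε
$         $                  accept

The string is accepted.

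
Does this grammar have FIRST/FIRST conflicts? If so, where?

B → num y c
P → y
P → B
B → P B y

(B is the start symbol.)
FIRST sets of the non-terminals at (or reachable through a nullable prefix from) the front of some alternative:
  FIRST(P) = { 'num', 'y' }
  FIRST(B) = { 'num', 'y' }

Productions for B:
  B → num y c: FIRST = { 'num' }
  B → P B y: FIRST = { 'num', 'y' }
Productions for P:
  P → y: FIRST = { 'y' }
  P → B: FIRST = { 'num', 'y' }

Conflict for B: B → num y c and B → P B y
  Overlap: { 'num' }
Conflict for P: P → y and P → B
  Overlap: { 'y' }

Answer: Yes. B → num y c / B → P B y on { 'num' }; P → y / P → B on { 'y' }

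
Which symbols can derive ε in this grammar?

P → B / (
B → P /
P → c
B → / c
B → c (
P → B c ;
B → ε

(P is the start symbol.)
A non-terminal is nullable if it can derive ε (the empty string): either it has an ε-production, or it has a production whose right-hand side consists entirely of nullable non-terminals.

ε-productions: B → ε
So B is immediately nullable.
No further non-terminal can be added: every production for the remaining non-terminals contains a terminal or a non-nullable non-terminal.
Nullable = { 'B' }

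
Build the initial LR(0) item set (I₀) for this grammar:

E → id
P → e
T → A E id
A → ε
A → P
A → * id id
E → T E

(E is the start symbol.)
First, augment the grammar with E' → E
I₀ = CLOSURE({ [E' → . E] }):
  [E' → . E] has the dot before E: add [E → . id], [E → . T E]
  [E → . T E] has the dot before T: add [T → . A E id]
  [T → . A E id] has the dot before A: add [A → .], [A → . P], [A → . * id id]
  [A → . P] has the dot before P: add [P → . e]
No further items can be added.

I₀ = { [A → . * id id], [A → . P], [A → .], [E → . T E], [E → . id], [E' → . E], [P → . e], [T → . A E id] }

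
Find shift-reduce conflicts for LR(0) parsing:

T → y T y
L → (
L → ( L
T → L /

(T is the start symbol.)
Yes — I1: [L → ( .] vs [L → . (]

Augment with T' → T and build the canonical LR(0) collection (I0 = CLOSURE({[T' → . T]}), then GOTO on every symbol after a dot until no new states appear). It has 9 states:
  I0: { [L → . ( L], [L → . (], [T → . L /], [T → . y T y], [T' → . T] }  — shift
  I1: { [L → ( . L], [L → ( .], [L → . ( L], [L → . (] }  — shift, reduce
  I2: { [T → L . /] }  — shift
  I3: { [T' → T .] }  — accept
  I4: { [L → . ( L], [L → . (], [T → . L /], [T → . y T y], [T → y . T y] }  — shift
  I5: { [T → y T . y] }  — shift
  I6: { [T → y T y .] }  — reduce
  I7: { [T → L / .] }  — reduce
  I8: { [L → ( L .] }  — reduce

I1 contains reduce item [L → ( .] and shift items [L → . (], [L → . ( L] — shift-reduce conflict.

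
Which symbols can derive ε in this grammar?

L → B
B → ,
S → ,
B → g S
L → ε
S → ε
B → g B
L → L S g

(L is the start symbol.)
A non-terminal is nullable if it can derive ε (the empty string): either it has an ε-production, or it has a production whose right-hand side consists entirely of nullable non-terminals.

ε-productions: L → ε, S → ε
So L, S are immediately nullable.
No further non-terminal can be added: every production for the remaining non-terminals contains a terminal or a non-nullable non-terminal.
Nullable = { 'L', 'S' }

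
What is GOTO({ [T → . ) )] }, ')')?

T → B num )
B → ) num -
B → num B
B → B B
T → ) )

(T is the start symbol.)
GOTO(I, ')') = CLOSURE({ [A → αX.β] : [A → α.Xβ] ∈ I, X = ')' })

Items with dot before ')', with the dot advanced:
  [T → . ) )] → [T → ) . )]
Closure adds nothing (no advanced item has the dot before a non-terminal).

GOTO = { [T → ) . )] }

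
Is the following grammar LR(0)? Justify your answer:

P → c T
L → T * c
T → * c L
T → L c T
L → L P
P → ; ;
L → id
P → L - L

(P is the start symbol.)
A grammar is LR(0) if no state in the canonical LR(0) collection has:
  - both a shift item (dot before a terminal) and a complete item (shift-reduce conflict), or
  - two or more complete items (reduce-reduce conflict; the accept item [P' → P .] counts as a complete item here).

Augment with P' → P and build the canonical LR(0) collection (I0 = CLOSURE({[P' → . P]}), then GOTO on every symbol after a dot until no new states appear). It has 20 states:
  I0: { [L → . L P], [L → . T * c], [L → . id], [P → . ; ;], [P → . L - L], [P → . c T], [P' → . P], [T → . * c L], [T → . L c T] }  — shift
  I1: { [T → * . c L] }  — shift
  I2: { [P → ; . ;] }  — shift
  I3: { [L → . L P], [L → . T * c], [L → . id], [L → L . P], [P → . ; ;], [P → . L - L], [P → . c T], [P → L . - L], [T → . * c L], [T → . L c T], [T → L . c T] }  — shift
  I4: { [P' → P .] }  — accept
  I5: { [L → T . * c] }  — shift
  I6: { [L → . L P], [L → . T * c], [L → . id], [P → c . T], [T → . * c L], [T → . L c T] }  — shift
  I7: { [L → id .] }  — reduce
  I8: { [L → . L P], [L → . T * c], [L → . id], [L → L . P], [P → . ; ;], [P → . L - L], [P → . c T], [T → . * c L], [T → . L c T], [T → L . c T] }  — shift
  I9: { [L → T . * c], [P → c T .] }  — shift, reduce
  I10: { [L → T * . c] }  — shift
  I11: { [L → T * c .] }  — reduce
  I12: { [L → L P .] }  — reduce
  I13: { [L → . L P], [L → . T * c], [L → . id], [P → c . T], [T → . * c L], [T → . L c T], [T → L c . T] }  — shift
  I14: { [L → T . * c], [P → c T .], [T → L c T .] }  — shift, 2 reduces
  I15: { [L → . L P], [L → . T * c], [L → . id], [P → L - . L], [T → . * c L], [T → . L c T] }  — shift
  I16: { [L → . L P], [L → . T * c], [L → . id], [L → L . P], [P → . ; ;], [P → . L - L], [P → . c T], [P → L - L .], [T → . * c L], [T → . L c T], [T → L . c T] }  — shift, reduce
  I17: { [P → ; ; .] }  — reduce
  I18: { [L → . L P], [L → . T * c], [L → . id], [T → * c . L], [T → . * c L], [T → . L c T] }  — shift
  I19: { [L → . L P], [L → . T * c], [L → . id], [L → L . P], [P → . ; ;], [P → . L - L], [P → . c T], [T → * c L .], [T → . * c L], [T → . L c T], [T → L . c T] }  — shift, reduce

Conflict in state I9:
  Shift-reduce conflict between [P → c T .] and [L → T . * c]
So the grammar is NOT LR(0).

Answer: No. Shift-reduce conflict between [P → c T .] and [L → T . * c]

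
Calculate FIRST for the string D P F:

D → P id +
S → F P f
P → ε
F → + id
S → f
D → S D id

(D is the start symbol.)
FIRST sets of the non-terminals involved (from the grammar, by fixed-point iteration):
  FIRST(D) = { '+', 'f', 'id' }

To compute FIRST(D P F), process the symbols left to right:
Symbol D is a non-terminal. Add FIRST(D) \ {ε} = { '+', 'f', 'id' }
D is not nullable (ε ∉ FIRST(D)), so stop here.
FIRST(D P F) = { '+', 'f', 'id' }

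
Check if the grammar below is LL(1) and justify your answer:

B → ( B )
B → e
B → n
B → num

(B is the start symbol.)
Yes, the grammar is LL(1).

A grammar is LL(1) if for each non-terminal N with multiple productions, the predict sets of those productions are pairwise disjoint, where PREDICT(N → α) = (FIRST(α) \ {ε}) ∪ (FOLLOW(N) if α ⇒* ε).

For B:
  PREDICT(B → '(' B ')') = { '(' }
  PREDICT(B → e) = { 'e' }
  PREDICT(B → n) = { 'n' }
  PREDICT(B → num) = { 'num' }

All predict sets are disjoint. The grammar IS LL(1).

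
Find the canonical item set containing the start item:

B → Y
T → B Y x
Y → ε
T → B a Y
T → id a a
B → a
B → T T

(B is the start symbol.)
First, augment the grammar with B' → B
I₀ = CLOSURE({ [B' → . B] }):
  [B' → . B] has the dot before B: add [B → . Y], [B → . a], [B → . T T]
  [B → . Y] has the dot before Y: add [Y → .]
  [B → . T T] has the dot before T: add [T → . B Y x], [T → . B a Y], [T → . id a a]
No further items can be added.

I₀ = { [B → . T T], [B → . Y], [B → . a], [B' → . B], [T → . B Y x], [T → . B a Y], [T → . id a a], [Y → .] }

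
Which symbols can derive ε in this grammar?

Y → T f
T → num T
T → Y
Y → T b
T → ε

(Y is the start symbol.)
{ 'T' }

ε-productions: T → ε
So T is immediately nullable.
No further non-terminal can be added: every production for the remaining non-terminals contains a terminal or a non-nullable non-terminal.
Nullable = { 'T' }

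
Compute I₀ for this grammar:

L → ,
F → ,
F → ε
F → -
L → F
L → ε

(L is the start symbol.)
First, augment the grammar with L' → L
I₀ = CLOSURE({ [L' → . L] }):
  [L' → . L] has the dot before L: add [L → . ,], [L → . F], [L → .]
  [L → . F] has the dot before F: add [F → . ,], [F → .], [F → . -]
No further items can be added.

I₀ = { [F → . ,], [F → . -], [F → .], [L → . ,], [L → . F], [L → .], [L' → . L] }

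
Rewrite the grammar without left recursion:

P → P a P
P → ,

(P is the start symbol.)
P is directly left-recursive. The standard transformation for
  A → A α₁ | ... | A α_m | β₁ | ... | β_n
is
  A  → β₁ A' | ... | β_n A'
  A' → α₁ A' | ... | α_m A' | ε

P → , becomes P → , P'
P → P a P becomes P' → a P P'
Add P' → ε

Resulting grammar:
P → , P'
P' → a P P'
P' → ε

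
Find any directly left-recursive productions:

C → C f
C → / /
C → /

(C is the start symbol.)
C → C f: LEFT RECURSIVE (starts with C)
C → / /: starts with '/'
C → /: starts with '/'

The grammar has direct left recursion on: C.

Answer: Yes, C is left-recursive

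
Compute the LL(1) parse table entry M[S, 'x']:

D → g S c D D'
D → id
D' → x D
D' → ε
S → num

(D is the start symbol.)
Empty (error entry)

To find M[S, 'x'], we find productions for S where 'x' is in the predict set (PREDICT(N → α) = (FIRST(α) \ {ε}) ∪ (FOLLOW(N) if α ⇒* ε)).

S → num: PREDICT = { 'num' }

M[S, 'x'] is empty (no production applies)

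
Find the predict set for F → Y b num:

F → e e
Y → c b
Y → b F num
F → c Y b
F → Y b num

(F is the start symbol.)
{ 'b', 'c' }

PREDICT(F → Y b num) = (FIRST(RHS) \ {ε}) ∪ (FOLLOW(F) if ε ∈ FIRST(RHS), i.e. RHS ⇒* ε)
FIRST(Y) = { 'b', 'c' }
FIRST(Y b num) = { 'b', 'c' }
ε ∉ FIRST(Y b num), so FOLLOW(F) is not added.
PREDICT(F → Y b num) = { 'b', 'c' }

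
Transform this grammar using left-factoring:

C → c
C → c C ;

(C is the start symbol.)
C → c C'
C' → ε
C' → C ;

Left-factoring transforms A → αβ₁ | αβ₂ into A → αA' and A' → β₁ | β₂
(α is the longest common prefix among the alternatives). Repeat until
no nonterminal has two alternatives with a common prefix.

Round 1: C has alternatives sharing prefix 'c'. Introduce C': C → c C'
  Add: C' → ε
  Add: C' → C ;

No remaining common prefixes — done.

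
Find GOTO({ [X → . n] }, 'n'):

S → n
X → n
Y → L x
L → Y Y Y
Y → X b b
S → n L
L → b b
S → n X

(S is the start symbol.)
GOTO(I, 'n') = CLOSURE({ [A → αX.β] : [A → α.Xβ] ∈ I, X = 'n' })

Items with dot before 'n', with the dot advanced:
  [X → . n] → [X → n .]
Closure adds nothing (no advanced item has the dot before a non-terminal).

GOTO = { [X → n .] }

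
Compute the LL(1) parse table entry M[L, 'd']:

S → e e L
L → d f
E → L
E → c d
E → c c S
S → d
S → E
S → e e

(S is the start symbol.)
To find M[L, 'd'], we find productions for L where 'd' is in the predict set (PREDICT(N → α) = (FIRST(α) \ {ε}) ∪ (FOLLOW(N) if α ⇒* ε)).

L → d f: PREDICT = { 'd' }
  'd' is in predict set, so this production goes in M[L, 'd']

M[L, 'd'] = L → d f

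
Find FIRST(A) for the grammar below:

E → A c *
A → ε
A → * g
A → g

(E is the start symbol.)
{ '*', 'g', ε }

From A → ε:
  - ε-production, so ε ∈ FIRST(A)
From A → * g:
  - '*' is a terminal: add '*' and stop
From A → g:
  - g is a terminal: add 'g' and stop

Collecting: FIRST(A) = { '*', 'g', ε }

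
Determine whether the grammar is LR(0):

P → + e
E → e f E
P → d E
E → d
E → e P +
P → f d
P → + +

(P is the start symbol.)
A grammar is LR(0) if no state in the canonical LR(0) collection has:
  - both a shift item (dot before a terminal) and a complete item (shift-reduce conflict), or
  - two or more complete items (reduce-reduce conflict; the accept item [P' → P .] counts as a complete item here).

Augment with P' → P and build the canonical LR(0) collection (I0 = CLOSURE({[P' → . P]}), then GOTO on every symbol after a dot until no new states appear). It has 16 states:
  I0: { [P → . + +], [P → . + e], [P → . d E], [P → . f d], [P' → . P] }  — shift
  I1: { [P → + . +], [P → + . e] }  — shift
  I2: { [P' → P .] }  — accept
  I3: { [E → . d], [E → . e P +], [E → . e f E], [P → d . E] }  — shift
  I4: { [P → f . d] }  — shift
  I5: { [P → f d .] }  — reduce
  I6: { [P → d E .] }  — reduce
  I7: { [E → d .] }  — reduce
  I8: { [E → e . P +], [E → e . f E], [P → . + +], [P → . + e], [P → . d E], [P → . f d] }  — shift
  I9: { [E → e P . +] }  — shift
  I10: { [E → . d], [E → . e P +], [E → . e f E], [E → e f . E], [P → f . d] }  — shift
  I11: { [E → e f E .] }  — reduce
  I12: { [E → d .], [P → f d .] }  — 2 reduces
  I13: { [E → e P + .] }  — reduce
  I14: { [P → + + .] }  — reduce
  I15: { [P → + e .] }  — reduce

Conflict in state I12:
  Reduce-reduce conflict: [E → d .] and [P → f d .]
So the grammar is NOT LR(0).

Answer: No. Reduce-reduce conflict: [E → d .] and [P → f d .]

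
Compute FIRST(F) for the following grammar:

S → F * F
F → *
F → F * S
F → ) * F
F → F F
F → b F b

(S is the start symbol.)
{ ')', '*', 'b' }

To compute FIRST(F), examine every production with F on the left-hand side, reading each right-hand side left to right until a non-nullable symbol is reached.

From F → *:
  - '*' is a terminal: add '*' and stop
From F → F * S:
  - F is the symbol being defined: contributes nothing new
    F is not nullable, so stop
From F → ) * F:
  - ')' is a terminal: add ')' and stop
From F → F F:
  - F is the symbol being defined: contributes nothing new
    F is not nullable, so stop
From F → b F b:
  - b is a terminal: add 'b' and stop

Collecting: FIRST(F) = { ')', '*', 'b' }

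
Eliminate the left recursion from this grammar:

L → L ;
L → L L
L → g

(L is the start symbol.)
L → g L'
L' → ; L'
L' → L L'
L' → ε

L is directly left-recursive. The standard transformation for
  A → A α₁ | ... | A α_m | β₁ | ... | β_n
is
  A  → β₁ A' | ... | β_n A'
  A' → α₁ A' | ... | α_m A' | ε

L → g becomes L → g L'
L → L ; becomes L' → ; L'
L → L L becomes L' → L L'
Add L' → ε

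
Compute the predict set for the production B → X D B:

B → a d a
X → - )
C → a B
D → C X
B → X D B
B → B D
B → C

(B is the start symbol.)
PREDICT(B → X D B) = (FIRST(RHS) \ {ε}) ∪ (FOLLOW(B) if ε ∈ FIRST(RHS), i.e. RHS ⇒* ε)
FIRST(X) = { '-' }
FIRST(X D B) = { '-' }
ε ∉ FIRST(X D B), so FOLLOW(B) is not added.
PREDICT(B → X D B) = { '-' }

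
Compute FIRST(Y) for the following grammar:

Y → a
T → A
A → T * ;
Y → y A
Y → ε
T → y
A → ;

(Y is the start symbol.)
{ 'a', 'y', ε }

To compute FIRST(Y), examine every production with Y on the left-hand side, reading each right-hand side left to right until a non-nullable symbol is reached.

From Y → a:
  - a is a terminal: add 'a' and stop
From Y → y A:
  - y is a terminal: add 'y' and stop
From Y → ε:
  - ε-production, so ε ∈ FIRST(Y)

Collecting: FIRST(Y) = { 'a', 'y', ε }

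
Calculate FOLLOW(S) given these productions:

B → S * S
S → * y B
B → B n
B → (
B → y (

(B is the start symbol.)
{ $, '*', 'n' }

To compute FOLLOW(S), find every occurrence of S on a right-hand side N → α S β: add FIRST(β) \ {ε}, and if β is empty or nullable also add FOLLOW(N). Iterate to a fixed point.

In B → S * S: S is followed by '*' S, add FIRST('*' S) \ {ε} = { '*' }
In B → S * S: S is at the end, add FOLLOW(B)

The FOLLOW sets referred to above (computed the same way, to a fixed point):
  FOLLOW(B) = { $, '*', 'n' }

Taking the union: FOLLOW(S) = { $, '*', 'n' }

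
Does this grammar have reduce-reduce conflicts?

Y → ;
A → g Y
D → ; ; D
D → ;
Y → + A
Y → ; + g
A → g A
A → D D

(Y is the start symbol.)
A reduce-reduce conflict occurs when an LR(0) state has two complete items [A → α .] and [B → β .] — both call for a reduction, and with no lookahead the parser cannot choose between them.

Augment with Y' → Y and build the canonical LR(0) collection (I0 = CLOSURE({[Y' → . Y]}), then GOTO on every symbol after a dot until no new states appear). It has 16 states:
  I0: { [Y → . + A], [Y → . ; + g], [Y → . ;], [Y' → . Y] }  — shift
  I1: { [A → . D D], [A → . g A], [A → . g Y], [D → . ; ; D], [D → . ;], [Y → + . A] }  — shift
  I2: { [Y → ; . + g], [Y → ; .] }  — shift, reduce
  I3: { [Y' → Y .] }  — accept
  I4: { [Y → ; + . g] }  — shift
  I5: { [Y → ; + g .] }  — reduce
  I6: { [D → ; . ; D], [D → ; .] }  — shift, reduce
  I7: { [Y → + A .] }  — reduce
  I8: { [A → D . D], [D → . ; ; D], [D → . ;] }  — shift
  I9: { [A → . D D], [A → . g A], [A → . g Y], [A → g . A], [A → g . Y], [D → . ; ; D], [D → . ;], [Y → . + A], [Y → . ; + g], [Y → . ;] }  — shift
  I10: { [D → ; . ; D], [D → ; .], [Y → ; . + g], [Y → ; .] }  — shift, 2 reduces
  I11: { [A → g A .] }  — reduce
  I12: { [A → g Y .] }  — reduce
  I13: { [D → . ; ; D], [D → . ;], [D → ; ; . D] }  — shift
  I14: { [D → ; ; D .] }  — reduce
  I15: { [A → D D .] }  — reduce

I10 contains complete items [D → ; .], [Y → ; .] — reduce-reduce conflict.

Answer: Yes — I10: [D → ; .] vs [Y → ; .]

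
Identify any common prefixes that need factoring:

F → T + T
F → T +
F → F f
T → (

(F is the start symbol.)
Yes, F has productions with common prefix 'T +'

Left-factoring is needed when two productions for the same non-terminal
share a common prefix on the right-hand side.

Productions for F:
  F → T + T
  F → T +
  F → F f

Found common prefix 'T +' in productions for F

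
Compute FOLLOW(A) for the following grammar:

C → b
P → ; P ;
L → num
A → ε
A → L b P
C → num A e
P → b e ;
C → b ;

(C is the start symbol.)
{ 'e' }

To compute FOLLOW(A), find every occurrence of A on a right-hand side N → α A β: add FIRST(β) \ {ε}, and if β is empty or nullable also add FOLLOW(N). Iterate to a fixed point.

In C → num A e: A is followed by e, add FIRST(e) \ {ε} = { 'e' }

Taking the union: FOLLOW(A) = { 'e' }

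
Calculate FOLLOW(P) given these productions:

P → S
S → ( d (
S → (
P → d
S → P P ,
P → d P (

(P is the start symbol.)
{ $, '(', ',', 'd' }

To compute FOLLOW(P), find every occurrence of P on a right-hand side N → α P β: add FIRST(β) \ {ε}, and if β is empty or nullable also add FOLLOW(N). Iterate to a fixed point.

P is the start symbol, so $ ∈ FOLLOW(P).
In S → P P ,: P is followed by P ',', add FIRST(P ',') \ {ε} = { '(', 'd' }
In S → P P ,: P is followed by ',', add FIRST(',') \ {ε} = { ',' }
In P → d P (: P is followed by '(', add FIRST('(') \ {ε} = { '(' }

Taking the union: FOLLOW(P) = { $, '(', ',', 'd' }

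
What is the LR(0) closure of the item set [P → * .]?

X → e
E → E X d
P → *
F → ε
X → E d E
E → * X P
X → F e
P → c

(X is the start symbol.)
To compute CLOSURE, for each item [A → α.Bβ] where B is a non-terminal, add [B → .γ] for all productions B → γ; repeat for the newly added items until nothing changes.

Start with: [P → * .]
The dot is at the end, so nothing is added.

CLOSURE = { [P → * .] }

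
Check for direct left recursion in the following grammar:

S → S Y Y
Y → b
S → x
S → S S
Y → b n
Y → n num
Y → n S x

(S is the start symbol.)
Direct left recursion occurs when N → N α for some non-terminal N (the right-hand side begins with the left-hand side itself).

S → S Y Y: LEFT RECURSIVE (starts with S)
Y → b: starts with b
S → x: starts with x
S → S S: LEFT RECURSIVE (starts with S)
Y → b n: starts with b
Y → n num: starts with n
Y → n S x: starts with n

The grammar has direct left recursion on: S.

Answer: Yes, S is left-recursive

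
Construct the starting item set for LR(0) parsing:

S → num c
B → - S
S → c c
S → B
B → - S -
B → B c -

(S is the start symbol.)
First, augment the grammar with S' → S
I₀ = CLOSURE({ [S' → . S] }):
  [S' → . S] has the dot before S: add [S → . num c], [S → . c c], [S → . B]
  [S → . B] has the dot before B: add [B → . - S], [B → . - S -], [B → . B c -]
No further items can be added.

I₀ = { [B → . - S -], [B → . - S], [B → . B c -], [S → . B], [S → . c c], [S → . num c], [S' → . S] }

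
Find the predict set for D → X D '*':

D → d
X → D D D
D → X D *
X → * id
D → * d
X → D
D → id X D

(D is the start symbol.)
PREDICT(D → X D '*') = (FIRST(RHS) \ {ε}) ∪ (FOLLOW(D) if ε ∈ FIRST(RHS), i.e. RHS ⇒* ε)
FIRST(X) = { '*', 'd', 'id' }
FIRST(X D '*') = { '*', 'd', 'id' }
ε ∉ FIRST(X D '*'), so FOLLOW(D) is not added.
PREDICT(D → X D '*') = { '*', 'd', 'id' }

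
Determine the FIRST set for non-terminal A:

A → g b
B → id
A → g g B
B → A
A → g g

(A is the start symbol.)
{ 'g' }

From A → g b:
  - g is a terminal: add 'g' and stop
From A → g g B:
  - g is a terminal: add 'g' and stop
From A → g g:
  - g is a terminal: add 'g' and stop

Collecting: FIRST(A) = { 'g' }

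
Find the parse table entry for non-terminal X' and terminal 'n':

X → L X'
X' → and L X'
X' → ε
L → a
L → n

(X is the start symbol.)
Empty (error entry)

To find M[X', 'n'], we find productions for X' where 'n' is in the predict set (PREDICT(N → α) = (FIRST(α) \ {ε}) ∪ (FOLLOW(N) if α ⇒* ε)).

Relevant sets:
  FOLLOW(X') = { $ }

X' → and L X': PREDICT = { 'and' }
X' → ε: PREDICT = { $ }

M[X', 'n'] is empty (no production applies)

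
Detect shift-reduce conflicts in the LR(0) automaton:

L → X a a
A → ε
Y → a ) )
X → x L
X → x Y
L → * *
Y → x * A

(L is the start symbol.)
Yes — I9: [A → .] vs [L → * . *]

A shift-reduce conflict occurs when an LR(0) state has both:
  - a complete (reduce) item [A → α .] (dot at the end), and
  - a shift item [B → β . c γ] (dot before a terminal).

Augment with L' → L and build the canonical LR(0) collection (I0 = CLOSURE({[L' → . L]}), then GOTO on every symbol after a dot until no new states appear). It has 16 states:
  I0: { [L → . * *], [L → . X a a], [L' → . L], [X → . x L], [X → . x Y] }  — shift
  I1: { [L → * . *] }  — shift
  I2: { [L' → L .] }  — accept
  I3: { [L → X . a a] }  — shift
  I4: { [L → . * *], [L → . X a a], [X → . x L], [X → . x Y], [X → x . L], [X → x . Y], [Y → . a ) )], [Y → . x * A] }  — shift
  I5: { [X → x L .] }  — reduce
  I6: { [X → x Y .] }  — reduce
  I7: { [Y → a . ) )] }  — shift
  I8: { [L → . * *], [L → . X a a], [X → . x L], [X → . x Y], [X → x . L], [X → x . Y], [Y → . a ) )], [Y → . x * A], [Y → x . * A] }  — shift
  I9: { [A → .], [L → * . *], [Y → x * . A] }  — shift, reduce
  I10: { [L → * * .] }  — reduce
  I11: { [Y → x * A .] }  — reduce
  I12: { [Y → a ) . )] }  — shift
  I13: { [Y → a ) ) .] }  — reduce
  I14: { [L → X a . a] }  — shift
  I15: { [L → X a a .] }  — reduce

I9 contains reduce item [A → .] and shift item [L → * . *] — shift-reduce conflict.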